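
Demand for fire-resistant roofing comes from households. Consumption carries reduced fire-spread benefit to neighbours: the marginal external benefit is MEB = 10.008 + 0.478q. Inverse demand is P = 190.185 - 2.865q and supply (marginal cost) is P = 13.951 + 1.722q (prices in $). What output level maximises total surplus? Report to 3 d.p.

q* = 45.325

Social marginal benefit = demand + MEB = 200.193 - 2.387q.
Set SMB = MC: 200.193 - 2.387q = 13.951 + 1.722q → q* = 45.3254.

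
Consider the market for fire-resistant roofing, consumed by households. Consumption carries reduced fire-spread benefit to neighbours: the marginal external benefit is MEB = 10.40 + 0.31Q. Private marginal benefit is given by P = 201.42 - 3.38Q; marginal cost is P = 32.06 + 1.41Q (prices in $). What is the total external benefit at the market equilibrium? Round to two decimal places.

$561.48

Market equilibrium (private): 32.06 + 1.41Q = 201.42 - 3.38Q → Q_m = 35.3570.
Total external benefit = ∫₀^{Q_m} (10.40 + 0.31Q) dQ = 10.40×35.3570 + ½×0.31×35.3570² = 561.4810.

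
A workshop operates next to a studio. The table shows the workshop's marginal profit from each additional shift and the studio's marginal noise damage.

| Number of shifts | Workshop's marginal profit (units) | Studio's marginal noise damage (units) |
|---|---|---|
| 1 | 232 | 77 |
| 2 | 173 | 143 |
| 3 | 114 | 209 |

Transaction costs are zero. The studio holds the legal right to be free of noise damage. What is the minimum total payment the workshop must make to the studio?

220

Efficient level: marginal profit ≥ marginal noise damage through level 2, so k* = 2.
With the studio holding the right, the workshop must at least compensate total damage at k*: 77 + 143 = 220.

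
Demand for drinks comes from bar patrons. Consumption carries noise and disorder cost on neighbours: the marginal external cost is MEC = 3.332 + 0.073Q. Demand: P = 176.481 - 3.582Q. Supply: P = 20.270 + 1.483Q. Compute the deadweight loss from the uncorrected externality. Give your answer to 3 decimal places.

Market equilibrium (private): 20.270 + 1.483Q = 176.481 - 3.582Q → Q_m = 30.8413.
Social marginal benefit = demand − MEC = 173.149 - 3.655Q.
Set SMB = MC: 173.149 - 3.655Q = 20.270 + 1.483Q → Q* = 29.7546.
Between Q* and Q_m the wedge MC − SMB runs linearly from 0 to MEC(Q_m), so the loss is a triangle.
DWL = ½ × 1.0867 × 5.5834 = 3.0337.

DWL = 3.034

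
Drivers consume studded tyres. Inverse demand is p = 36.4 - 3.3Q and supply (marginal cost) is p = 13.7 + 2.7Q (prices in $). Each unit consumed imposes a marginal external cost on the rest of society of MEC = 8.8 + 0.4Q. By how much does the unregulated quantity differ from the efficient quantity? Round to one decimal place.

1.6 units

Market equilibrium (private): 13.7 + 2.7Q = 36.4 - 3.3Q → Q_m = 3.7833.
Social marginal benefit = demand − MEC = 27.6 - 3.7Q.
Set SMB = MC: 27.6 - 3.7Q = 13.7 + 2.7Q → Q* = 2.1719.
Gap = |3.7833 − 2.1719| = 1.6114.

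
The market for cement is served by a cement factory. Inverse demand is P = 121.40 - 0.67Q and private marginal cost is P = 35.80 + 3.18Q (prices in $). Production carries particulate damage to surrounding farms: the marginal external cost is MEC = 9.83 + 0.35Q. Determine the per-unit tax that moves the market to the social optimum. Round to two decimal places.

tax = $16.14 per unit

Social marginal cost = private MC + MEC = 45.63 + 3.53Q.
Set SMC = demand: 45.63 + 3.53Q = 121.40 - 0.67Q → Q* = 18.0405.
The Pigouvian tax equals MEC at Q*: 9.83 + 0.35×18.0405 = 16.1442.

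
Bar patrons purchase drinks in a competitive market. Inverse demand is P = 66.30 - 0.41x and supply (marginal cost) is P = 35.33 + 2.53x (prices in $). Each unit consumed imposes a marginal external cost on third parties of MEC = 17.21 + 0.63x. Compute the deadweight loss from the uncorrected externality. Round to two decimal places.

DWL = $79.64

Market equilibrium (private): 35.33 + 2.53x = 66.30 - 0.41x → x_m = 10.5340.
Social marginal benefit = demand − MEC = 49.09 - 1.04x.
Set SMB = MC: 49.09 - 1.04x = 35.33 + 2.53x → x* = 3.8543.
Between x* and x_m the wedge MC − SMB runs linearly from 0 to MEC(x_m), so the loss is a triangle.
DWL = ½ × 6.6797 × 23.8464 = 79.6434.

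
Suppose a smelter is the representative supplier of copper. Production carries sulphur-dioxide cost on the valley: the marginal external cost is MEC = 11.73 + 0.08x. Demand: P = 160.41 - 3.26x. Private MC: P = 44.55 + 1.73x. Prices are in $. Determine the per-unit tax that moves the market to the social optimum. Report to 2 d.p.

Social marginal cost = private MC + MEC = 56.28 + 1.81x.
Set SMC = demand: 56.28 + 1.81x = 160.41 - 3.26x → x* = 20.5385.
The Pigouvian tax equals MEC at x*: 11.73 + 0.08×20.5385 = 13.3731.

tax = $13.37 per unit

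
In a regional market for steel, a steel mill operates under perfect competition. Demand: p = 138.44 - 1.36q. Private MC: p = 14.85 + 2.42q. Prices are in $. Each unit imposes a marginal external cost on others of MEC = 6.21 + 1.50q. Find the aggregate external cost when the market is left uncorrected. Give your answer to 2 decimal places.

$1004.80

Market equilibrium (private): 14.85 + 2.42q = 138.44 - 1.36q → q_m = 32.6958.
Total external cost = ∫₀^{q_m} (6.21 + 1.50q) dq = 6.21×32.6958 + ½×1.50×32.6958² = 1004.8024.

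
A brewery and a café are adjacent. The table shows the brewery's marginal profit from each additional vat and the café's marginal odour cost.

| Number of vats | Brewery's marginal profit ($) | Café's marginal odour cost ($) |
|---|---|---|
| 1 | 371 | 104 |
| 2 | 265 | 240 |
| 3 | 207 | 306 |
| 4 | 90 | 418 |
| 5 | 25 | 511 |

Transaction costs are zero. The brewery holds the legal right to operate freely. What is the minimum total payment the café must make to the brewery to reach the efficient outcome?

Left alone the brewery would choose level 5 (marginal profit stays positive).
Efficient level: k* = 2 (marginal profit ≥ marginal odour cost through 2).
The café must at least cover the brewery's forgone profit from cutting 5→2: 207 + 90 + 25 = 322.

$322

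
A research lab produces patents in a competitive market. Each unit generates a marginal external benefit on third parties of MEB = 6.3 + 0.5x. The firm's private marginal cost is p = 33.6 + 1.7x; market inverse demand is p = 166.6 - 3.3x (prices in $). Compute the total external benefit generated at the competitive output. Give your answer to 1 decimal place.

$344.5

Market equilibrium (private): 33.6 + 1.7x = 166.6 - 3.3x → x_m = 26.6000.
Total external benefit = ∫₀^{x_m} (6.3 + 0.5x) dx = 6.3×26.6000 + ½×0.5×26.6000² = 344.4700.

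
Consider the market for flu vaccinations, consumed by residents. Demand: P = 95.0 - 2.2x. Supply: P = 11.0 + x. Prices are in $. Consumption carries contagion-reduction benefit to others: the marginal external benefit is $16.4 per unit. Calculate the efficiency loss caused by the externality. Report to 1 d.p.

Market equilibrium (private): 11.0 + x = 95.0 - 2.2x → x_m = 26.2500.
Social marginal benefit = demand + MEB = 111.4 - 2.2x.
Set SMB = MC: 111.4 - 2.2x = 11.0 + x → x* = 31.3750.
Between x* and x_m the wedge SMB − MC runs linearly from 0 to MEB(x_m), so the loss is a triangle.
DWL = ½ × 5.1250 × 16.4000 = 42.0250.

DWL = $42.0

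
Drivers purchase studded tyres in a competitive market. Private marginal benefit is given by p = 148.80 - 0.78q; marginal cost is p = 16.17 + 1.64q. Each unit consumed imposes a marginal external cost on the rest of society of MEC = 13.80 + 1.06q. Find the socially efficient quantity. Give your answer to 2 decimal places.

q* = 34.15

Social marginal benefit = demand − MEC = 135.00 - 1.84q.
Set SMB = MC: 135.00 - 1.84q = 16.17 + 1.64q → q* = 34.1466.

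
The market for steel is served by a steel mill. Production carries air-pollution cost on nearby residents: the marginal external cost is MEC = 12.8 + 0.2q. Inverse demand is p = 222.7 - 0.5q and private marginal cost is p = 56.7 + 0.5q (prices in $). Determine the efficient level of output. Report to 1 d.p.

Social marginal cost = private MC + MEC = 69.5 + 0.7q.
Set SMC = demand: 69.5 + 0.7q = 222.7 - 0.5q → q* = 127.6667.

q* = 127.7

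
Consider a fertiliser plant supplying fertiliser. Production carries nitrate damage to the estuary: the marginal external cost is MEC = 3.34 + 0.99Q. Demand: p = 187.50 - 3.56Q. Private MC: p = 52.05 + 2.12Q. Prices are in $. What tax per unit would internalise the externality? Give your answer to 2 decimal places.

Social marginal cost = private MC + MEC = 55.39 + 3.11Q.
Set SMC = demand: 55.39 + 3.11Q = 187.50 - 3.56Q → Q* = 19.8066.
The Pigouvian tax equals MEC at Q*: 3.34 + 0.99×19.8066 = 22.9485.

tax = $22.95 per unit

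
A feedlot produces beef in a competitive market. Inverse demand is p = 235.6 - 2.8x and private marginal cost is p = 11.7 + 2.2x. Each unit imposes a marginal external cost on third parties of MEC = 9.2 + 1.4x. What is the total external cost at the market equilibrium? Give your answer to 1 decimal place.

1815.6

Market equilibrium (private): 11.7 + 2.2x = 235.6 - 2.8x → x_m = 44.7800.
Total external cost = ∫₀^{x_m} (9.2 + 1.4x) dx = 9.2×44.7800 + ½×1.4×44.7800² = 1815.6499.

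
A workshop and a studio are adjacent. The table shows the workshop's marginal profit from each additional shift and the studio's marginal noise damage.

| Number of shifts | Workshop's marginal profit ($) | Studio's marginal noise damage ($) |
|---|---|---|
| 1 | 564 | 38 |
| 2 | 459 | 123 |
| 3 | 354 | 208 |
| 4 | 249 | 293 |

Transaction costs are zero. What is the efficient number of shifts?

Bargaining reaches the level where marginal profit last exceeds marginal noise damage.
That holds through level 3 (354 ≥ 208) but not at 4 (249 < 293).

3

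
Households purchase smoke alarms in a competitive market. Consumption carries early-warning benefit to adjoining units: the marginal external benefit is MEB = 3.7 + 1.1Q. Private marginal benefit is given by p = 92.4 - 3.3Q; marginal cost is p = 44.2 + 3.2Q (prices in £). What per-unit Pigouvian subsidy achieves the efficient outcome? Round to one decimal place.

Social marginal benefit = demand + MEB = 96.1 - 2.2Q.
Set SMB = MC: 96.1 - 2.2Q = 44.2 + 3.2Q → Q* = 9.6111.
The Pigouvian subsidy equals MEB at Q*: 3.7 + 1.1×9.6111 = 14.2722.

subsidy = £14.3 per unit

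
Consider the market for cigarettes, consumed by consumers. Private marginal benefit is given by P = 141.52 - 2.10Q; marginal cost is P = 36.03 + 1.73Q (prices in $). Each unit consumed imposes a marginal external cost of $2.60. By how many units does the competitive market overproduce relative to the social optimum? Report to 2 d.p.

0.68 units

Market equilibrium (private): 36.03 + 1.73Q = 141.52 - 2.10Q → Q_m = 27.5431.
Social marginal benefit = demand − MEC = 138.92 - 2.10Q.
Set SMB = MC: 138.92 - 2.10Q = 36.03 + 1.73Q → Q* = 26.8642.
Gap = |27.5431 − 26.8642| = 0.6789.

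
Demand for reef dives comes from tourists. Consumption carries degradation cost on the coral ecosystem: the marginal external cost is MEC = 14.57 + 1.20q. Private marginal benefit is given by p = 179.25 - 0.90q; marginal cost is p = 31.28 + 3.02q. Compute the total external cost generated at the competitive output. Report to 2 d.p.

1404.90

Market equilibrium (private): 31.28 + 3.02q = 179.25 - 0.90q → q_m = 37.7474.
Total external cost = ∫₀^{q_m} (14.57 + 1.20q) dq = 14.57×37.7474 + ½×1.20×37.7474² = 1404.8993.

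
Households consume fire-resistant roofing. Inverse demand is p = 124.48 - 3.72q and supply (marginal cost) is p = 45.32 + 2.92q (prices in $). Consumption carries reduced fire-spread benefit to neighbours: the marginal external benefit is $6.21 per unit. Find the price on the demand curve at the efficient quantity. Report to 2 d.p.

Social marginal benefit = demand + MEB = 130.69 - 3.72q.
Set SMB = MC: 130.69 - 3.72q = 45.32 + 2.92q → q* = 12.8569.
Consumer price on the demand curve at q*: 124.48 − 3.72×12.8569 = 76.6523.

P = $76.65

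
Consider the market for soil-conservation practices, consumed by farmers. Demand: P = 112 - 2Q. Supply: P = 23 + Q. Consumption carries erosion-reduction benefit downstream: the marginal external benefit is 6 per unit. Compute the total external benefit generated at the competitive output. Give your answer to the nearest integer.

178

Market equilibrium (private): 23 + Q = 112 - 2Q → Q_m = 29.6667.
Total external benefit = MEB × Q_m = 6 × 29.6667 = 178.0002.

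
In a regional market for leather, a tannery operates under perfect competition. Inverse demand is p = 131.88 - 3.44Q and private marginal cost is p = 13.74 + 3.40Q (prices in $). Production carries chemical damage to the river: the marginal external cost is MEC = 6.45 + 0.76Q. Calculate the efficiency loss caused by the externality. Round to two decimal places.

DWL = $25.21

Market equilibrium (private): 13.74 + 3.40Q = 131.88 - 3.44Q → Q_m = 17.2719.
Social marginal cost = private MC + MEC = 20.19 + 4.16Q.
Set SMC = demand: 20.19 + 4.16Q = 131.88 - 3.44Q → Q* = 14.6961.
The loss is the area between SMC and demand from Q* to Q_m; with linear curves that's a triangle of height MEC(Q_m).
DWL = ½ × 2.5758 × 19.5767 = 25.2128.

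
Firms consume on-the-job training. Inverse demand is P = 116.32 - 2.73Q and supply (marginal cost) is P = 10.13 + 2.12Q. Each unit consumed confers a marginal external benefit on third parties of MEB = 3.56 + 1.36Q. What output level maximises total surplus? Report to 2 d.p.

Q* = 31.45

Social marginal benefit = demand + MEB = 119.88 - 1.37Q.
Set SMB = MC: 119.88 - 1.37Q = 10.13 + 2.12Q → Q* = 31.4470.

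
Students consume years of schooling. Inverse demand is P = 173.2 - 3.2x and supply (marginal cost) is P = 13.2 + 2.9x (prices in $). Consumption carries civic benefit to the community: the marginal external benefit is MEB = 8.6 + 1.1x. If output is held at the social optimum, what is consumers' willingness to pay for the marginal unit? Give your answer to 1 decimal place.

Social marginal benefit = demand + MEB = 181.8 - 2.1x.
Set SMB = MC: 181.8 - 2.1x = 13.2 + 2.9x → x* = 33.7200.
Consumer price on the demand curve at x*: 173.2 − 3.2×33.7200 = 65.2960.

P = $65.3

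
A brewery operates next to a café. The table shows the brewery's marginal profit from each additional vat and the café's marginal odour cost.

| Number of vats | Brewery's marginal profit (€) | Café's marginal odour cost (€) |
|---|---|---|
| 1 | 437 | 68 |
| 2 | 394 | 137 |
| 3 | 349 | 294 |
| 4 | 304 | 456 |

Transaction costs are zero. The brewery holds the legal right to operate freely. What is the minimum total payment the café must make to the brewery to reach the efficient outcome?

€304

Left alone the brewery would choose level 4 (marginal profit stays positive).
Efficient level: k* = 3 (marginal profit ≥ marginal odour cost through 3).
The café must at least cover the brewery's forgone profit from cutting 4→3: 304 = 304.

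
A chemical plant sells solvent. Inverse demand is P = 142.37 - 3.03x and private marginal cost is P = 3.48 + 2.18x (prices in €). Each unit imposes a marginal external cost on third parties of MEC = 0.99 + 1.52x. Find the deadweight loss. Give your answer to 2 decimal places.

Market equilibrium (private): 3.48 + 2.18x = 142.37 - 3.03x → x_m = 26.6583.
Social marginal cost = private MC + MEC = 4.47 + 3.70x.
Set SMC = demand: 4.47 + 3.70x = 142.37 - 3.03x → x* = 20.4903.
Between x* and x_m the wedge SMC − demand runs linearly from 0 to MEC(x_m), so the loss is a triangle.
DWL = ½ × 6.1680 × 41.5107 = 128.0190.

DWL = €128.02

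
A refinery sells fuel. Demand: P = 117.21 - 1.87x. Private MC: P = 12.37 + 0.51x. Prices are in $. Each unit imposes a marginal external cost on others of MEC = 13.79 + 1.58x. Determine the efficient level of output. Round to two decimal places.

Social marginal cost = private MC + MEC = 26.16 + 2.09x.
Set SMC = demand: 26.16 + 2.09x = 117.21 - 1.87x → x* = 22.9924.

x* = 22.99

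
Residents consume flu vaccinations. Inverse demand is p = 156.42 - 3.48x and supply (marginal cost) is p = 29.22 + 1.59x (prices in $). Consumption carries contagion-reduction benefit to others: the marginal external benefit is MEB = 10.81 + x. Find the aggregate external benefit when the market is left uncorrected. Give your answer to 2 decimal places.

$585.93

Market equilibrium (private): 29.22 + 1.59x = 156.42 - 3.48x → x_m = 25.0888.
Total external benefit = ∫₀^{x_m} (10.81 + 1.00x) dx = 10.81×25.0888 + ½×1.00×25.0888² = 585.9339.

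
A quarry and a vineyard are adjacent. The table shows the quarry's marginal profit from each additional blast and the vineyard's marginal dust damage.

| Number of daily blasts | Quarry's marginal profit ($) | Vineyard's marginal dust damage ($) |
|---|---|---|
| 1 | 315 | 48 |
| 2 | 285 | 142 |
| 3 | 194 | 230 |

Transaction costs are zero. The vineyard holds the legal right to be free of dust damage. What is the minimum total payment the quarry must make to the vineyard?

Efficient level: marginal profit ≥ marginal dust damage through level 2, so k* = 2.
With the vineyard holding the right, the quarry must at least compensate total damage at k*: 48 + 142 = 190.

$190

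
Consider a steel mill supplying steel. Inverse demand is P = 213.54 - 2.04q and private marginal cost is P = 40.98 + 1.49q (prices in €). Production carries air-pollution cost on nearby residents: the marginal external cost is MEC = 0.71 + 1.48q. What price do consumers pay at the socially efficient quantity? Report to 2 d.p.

Social marginal cost = private MC + MEC = 41.69 + 2.97q.
Set SMC = demand: 41.69 + 2.97q = 213.54 - 2.04q → q* = 34.3014.
Consumer price on the demand curve at q*: 213.54 − 2.04×34.3014 = 143.5651.

P = €143.57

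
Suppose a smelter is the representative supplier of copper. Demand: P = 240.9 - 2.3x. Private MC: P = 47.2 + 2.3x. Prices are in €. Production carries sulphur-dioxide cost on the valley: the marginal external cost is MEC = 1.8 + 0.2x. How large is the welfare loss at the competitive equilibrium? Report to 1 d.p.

Market equilibrium (private): 47.2 + 2.3x = 240.9 - 2.3x → x_m = 42.1087.
Social marginal cost = private MC + MEC = 49.0 + 2.5x.
Set SMC = demand: 49.0 + 2.5x = 240.9 - 2.3x → x* = 39.9792.
Between x* and x_m the wedge SMC − demand runs linearly from 0 to MEC(x_m), so the loss is a triangle.
DWL = ½ × 2.1295 × 10.2217 = 10.8836.

DWL = €10.9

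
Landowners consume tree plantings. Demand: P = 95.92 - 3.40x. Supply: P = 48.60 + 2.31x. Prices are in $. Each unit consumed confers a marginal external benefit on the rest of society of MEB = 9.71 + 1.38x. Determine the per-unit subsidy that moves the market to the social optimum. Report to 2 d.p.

Social marginal benefit = demand + MEB = 105.63 - 2.02x.
Set SMB = MC: 105.63 - 2.02x = 48.60 + 2.31x → x* = 13.1709.
The Pigouvian subsidy equals MEB at x*: 9.71 + 1.38×13.1709 = 27.8858.

subsidy = $27.89 per unit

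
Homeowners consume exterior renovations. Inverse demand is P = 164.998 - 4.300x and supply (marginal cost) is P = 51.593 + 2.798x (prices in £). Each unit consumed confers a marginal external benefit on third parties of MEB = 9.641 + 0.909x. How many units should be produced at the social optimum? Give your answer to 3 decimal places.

Social marginal benefit = demand + MEB = 174.639 - 3.391x.
Set SMB = MC: 174.639 - 3.391x = 51.593 + 2.798x → x* = 19.8814.

x* = 19.881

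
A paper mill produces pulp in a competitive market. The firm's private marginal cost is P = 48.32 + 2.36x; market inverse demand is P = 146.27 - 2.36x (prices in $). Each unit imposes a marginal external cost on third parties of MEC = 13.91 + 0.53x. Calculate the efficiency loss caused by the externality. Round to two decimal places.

DWL = $59.09

Market equilibrium (private): 48.32 + 2.36x = 146.27 - 2.36x → x_m = 20.7521.
Social marginal cost = private MC + MEC = 62.23 + 2.89x.
Set SMC = demand: 62.23 + 2.89x = 146.27 - 2.36x → x* = 16.0076.
The welfare-loss triangle has base |x_m − x*| and height MEC(x_m) (the vertical gap between SMC and demand is zero at x* and MEC at x_m).
DWL = ½ × 4.7445 × 24.9086 = 59.0894.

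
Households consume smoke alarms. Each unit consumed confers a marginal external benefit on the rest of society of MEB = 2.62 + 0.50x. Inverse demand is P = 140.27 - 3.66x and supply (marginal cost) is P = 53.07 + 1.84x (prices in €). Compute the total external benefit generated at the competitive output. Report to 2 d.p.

Market equilibrium (private): 53.07 + 1.84x = 140.27 - 3.66x → x_m = 15.8545.
Total external benefit = ∫₀^{x_m} (2.62 + 0.50x) dx = 2.62×15.8545 + ½×0.50×15.8545² = 104.3801.

€104.38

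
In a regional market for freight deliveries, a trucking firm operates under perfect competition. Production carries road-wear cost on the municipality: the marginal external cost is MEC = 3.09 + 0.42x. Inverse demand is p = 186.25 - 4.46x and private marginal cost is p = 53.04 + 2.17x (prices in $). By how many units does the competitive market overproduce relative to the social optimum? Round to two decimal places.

Market equilibrium (private): 53.04 + 2.17x = 186.25 - 4.46x → x_m = 20.0920.
Social marginal cost = private MC + MEC = 56.13 + 2.59x.
Set SMC = demand: 56.13 + 2.59x = 186.25 - 4.46x → x* = 18.4567.
Gap = |20.0920 − 18.4567| = 1.6353.

1.64 units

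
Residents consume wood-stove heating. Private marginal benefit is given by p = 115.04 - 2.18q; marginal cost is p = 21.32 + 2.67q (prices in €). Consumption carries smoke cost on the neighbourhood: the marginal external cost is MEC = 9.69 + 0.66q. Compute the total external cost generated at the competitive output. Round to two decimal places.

€310.47

Market equilibrium (private): 21.32 + 2.67q = 115.04 - 2.18q → q_m = 19.3237.
Total external cost = ∫₀^{q_m} (9.69 + 0.66q) dq = 9.69×19.3237 + ½×0.66×19.3237² = 310.4704.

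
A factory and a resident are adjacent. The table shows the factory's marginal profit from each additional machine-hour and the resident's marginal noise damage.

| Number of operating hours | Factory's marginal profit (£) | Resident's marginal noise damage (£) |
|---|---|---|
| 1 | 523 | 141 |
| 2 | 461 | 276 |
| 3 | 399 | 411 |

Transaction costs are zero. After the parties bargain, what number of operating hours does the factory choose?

Bargaining reaches the level where marginal profit last exceeds marginal noise damage.
That holds through level 2 (461 ≥ 276) but not at 3 (399 < 411).

2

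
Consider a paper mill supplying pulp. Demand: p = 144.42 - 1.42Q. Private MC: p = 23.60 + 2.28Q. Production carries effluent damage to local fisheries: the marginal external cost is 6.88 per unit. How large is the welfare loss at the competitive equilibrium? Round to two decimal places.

Market equilibrium (private): 23.60 + 2.28Q = 144.42 - 1.42Q → Q_m = 32.6541.
Social marginal cost = private MC + MEC = 30.48 + 2.28Q.
Set SMC = demand: 30.48 + 2.28Q = 144.42 - 1.42Q → Q* = 30.7946.
The welfare-loss triangle has base |Q_m − Q*| and height MEC(Q_m) (the vertical gap between SMC and demand is zero at Q* and MEC at Q_m).
DWL = ½ × 1.8595 × 6.8800 = 6.3967.

DWL = 6.40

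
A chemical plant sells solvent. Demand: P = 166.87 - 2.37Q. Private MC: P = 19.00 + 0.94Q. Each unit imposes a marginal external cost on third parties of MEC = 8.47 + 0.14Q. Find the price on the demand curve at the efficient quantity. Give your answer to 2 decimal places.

Social marginal cost = private MC + MEC = 27.47 + 1.08Q.
Set SMC = demand: 27.47 + 1.08Q = 166.87 - 2.37Q → Q* = 40.4058.
Consumer price on the demand curve at Q*: 166.87 − 2.37×40.4058 = 71.1083.

P = 71.11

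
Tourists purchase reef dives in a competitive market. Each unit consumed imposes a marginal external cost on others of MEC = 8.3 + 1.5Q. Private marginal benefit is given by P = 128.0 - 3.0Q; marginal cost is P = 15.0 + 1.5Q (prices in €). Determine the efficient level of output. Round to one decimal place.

Q* = 17.5

Social marginal benefit = demand − MEC = 119.7 - 4.5Q.
Set SMB = MC: 119.7 - 4.5Q = 15.0 + 1.5Q → Q* = 17.4500.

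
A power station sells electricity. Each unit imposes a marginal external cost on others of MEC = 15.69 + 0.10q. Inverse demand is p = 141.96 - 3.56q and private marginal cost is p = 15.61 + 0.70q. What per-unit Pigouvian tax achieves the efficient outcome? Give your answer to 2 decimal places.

Social marginal cost = private MC + MEC = 31.30 + 0.80q.
Set SMC = demand: 31.30 + 0.80q = 141.96 - 3.56q → q* = 25.3807.
The Pigouvian tax equals MEC at q*: 15.69 + 0.10×25.3807 = 18.2281.

tax = 18.23 per unit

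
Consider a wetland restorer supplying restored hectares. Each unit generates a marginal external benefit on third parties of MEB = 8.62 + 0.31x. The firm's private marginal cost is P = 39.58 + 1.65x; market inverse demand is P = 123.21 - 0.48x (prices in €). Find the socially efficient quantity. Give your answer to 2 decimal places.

x* = 50.69

Social marginal cost = private MC − MEB = 30.96 + 1.34x.
Set SMC = demand: 30.96 + 1.34x = 123.21 - 0.48x → x* = 50.6868.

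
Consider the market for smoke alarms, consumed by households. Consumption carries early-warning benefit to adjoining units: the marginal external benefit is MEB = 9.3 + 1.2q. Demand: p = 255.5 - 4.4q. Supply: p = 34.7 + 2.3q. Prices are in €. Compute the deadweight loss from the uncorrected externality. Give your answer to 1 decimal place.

DWL = €216.9

Market equilibrium (private): 34.7 + 2.3q = 255.5 - 4.4q → q_m = 32.9552.
Social marginal benefit = demand + MEB = 264.8 - 3.2q.
Set SMB = MC: 264.8 - 3.2q = 34.7 + 2.3q → q* = 41.8364.
Between q* and q_m the wedge SMB − MC runs linearly from 0 to MEB(q_m), so the loss is a triangle.
DWL = ½ × 8.8812 × 48.8463 = 216.9069.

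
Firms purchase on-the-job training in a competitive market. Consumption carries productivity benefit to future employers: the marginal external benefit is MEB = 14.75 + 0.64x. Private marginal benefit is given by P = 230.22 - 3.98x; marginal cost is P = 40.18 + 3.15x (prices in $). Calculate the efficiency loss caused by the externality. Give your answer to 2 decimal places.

DWL = $77.95

Market equilibrium (private): 40.18 + 3.15x = 230.22 - 3.98x → x_m = 26.6536.
Social marginal benefit = demand + MEB = 244.97 - 3.34x.
Set SMB = MC: 244.97 - 3.34x = 40.18 + 3.15x → x* = 31.5547.
Between x* and x_m the wedge SMB − MC runs linearly from 0 to MEB(x_m), so the loss is a triangle.
DWL = ½ × 4.9011 × 31.8083 = 77.9478.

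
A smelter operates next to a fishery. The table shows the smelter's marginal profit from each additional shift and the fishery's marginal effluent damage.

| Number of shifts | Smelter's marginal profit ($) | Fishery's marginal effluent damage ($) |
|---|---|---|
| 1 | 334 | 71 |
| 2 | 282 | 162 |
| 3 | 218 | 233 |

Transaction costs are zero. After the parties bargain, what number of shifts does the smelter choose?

2

Bargaining reaches the level where marginal profit last exceeds marginal effluent damage.
That holds through level 2 (282 ≥ 162) but not at 3 (218 < 233).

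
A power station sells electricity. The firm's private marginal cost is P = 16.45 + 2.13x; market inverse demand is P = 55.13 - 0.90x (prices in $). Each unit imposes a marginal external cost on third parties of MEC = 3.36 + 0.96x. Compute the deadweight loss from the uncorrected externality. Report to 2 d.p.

DWL = $30.56

Market equilibrium (private): 16.45 + 2.13x = 55.13 - 0.90x → x_m = 12.7657.
Social marginal cost = private MC + MEC = 19.81 + 3.09x.
Set SMC = demand: 19.81 + 3.09x = 55.13 - 0.90x → x* = 8.8521.
The welfare-loss triangle has base |x_m − x*| and height MEC(x_m) (the vertical gap between SMC and demand is zero at x* and MEC at x_m).
DWL = ½ × 3.9136 × 15.6150 = 30.5554.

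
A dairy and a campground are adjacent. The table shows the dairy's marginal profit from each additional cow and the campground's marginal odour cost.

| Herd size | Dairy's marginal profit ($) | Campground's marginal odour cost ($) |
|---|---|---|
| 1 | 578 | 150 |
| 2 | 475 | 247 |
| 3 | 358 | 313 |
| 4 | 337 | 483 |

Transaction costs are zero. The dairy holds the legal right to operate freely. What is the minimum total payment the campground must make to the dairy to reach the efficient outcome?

Left alone the dairy would choose level 4 (marginal profit stays positive).
Efficient level: k* = 3 (marginal profit ≥ marginal odour cost through 3).
The campground must at least cover the dairy's forgone profit from cutting 4→3: 337 = 337.

$337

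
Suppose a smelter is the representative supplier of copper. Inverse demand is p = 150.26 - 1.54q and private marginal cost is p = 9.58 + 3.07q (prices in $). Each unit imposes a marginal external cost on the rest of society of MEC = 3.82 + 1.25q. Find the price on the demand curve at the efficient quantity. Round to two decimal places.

Social marginal cost = private MC + MEC = 13.40 + 4.32q.
Set SMC = demand: 13.40 + 4.32q = 150.26 - 1.54q → q* = 23.3549.
Consumer price on the demand curve at q*: 150.26 − 1.54×23.3549 = 114.2935.

P = $114.29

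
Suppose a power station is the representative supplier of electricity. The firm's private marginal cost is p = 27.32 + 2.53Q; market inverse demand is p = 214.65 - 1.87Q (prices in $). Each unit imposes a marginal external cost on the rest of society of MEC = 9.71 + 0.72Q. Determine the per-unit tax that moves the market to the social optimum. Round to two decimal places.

Social marginal cost = private MC + MEC = 37.03 + 3.25Q.
Set SMC = demand: 37.03 + 3.25Q = 214.65 - 1.87Q → Q* = 34.6914.
The Pigouvian tax equals MEC at Q*: 9.71 + 0.72×34.6914 = 34.6878.

tax = $34.69 per unit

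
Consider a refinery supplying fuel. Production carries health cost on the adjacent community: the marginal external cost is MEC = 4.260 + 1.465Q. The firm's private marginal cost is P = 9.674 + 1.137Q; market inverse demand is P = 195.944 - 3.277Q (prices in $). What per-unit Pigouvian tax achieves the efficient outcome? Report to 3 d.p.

Social marginal cost = private MC + MEC = 13.934 + 2.602Q.
Set SMC = demand: 13.934 + 2.602Q = 195.944 - 3.277Q → Q* = 30.9593.
The Pigouvian tax equals MEC at Q*: 4.260 + 1.465×30.9593 = 49.6154.

tax = $49.615 per unit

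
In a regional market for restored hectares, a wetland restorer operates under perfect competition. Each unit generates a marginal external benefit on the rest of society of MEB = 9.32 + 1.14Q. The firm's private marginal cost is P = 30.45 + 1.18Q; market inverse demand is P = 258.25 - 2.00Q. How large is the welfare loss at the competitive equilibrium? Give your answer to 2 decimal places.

Market equilibrium (private): 30.45 + 1.18Q = 258.25 - 2.00Q → Q_m = 71.6352.
Social marginal cost = private MC − MEB = 21.13 + 0.04Q.
Set SMC = demand: 21.13 + 0.04Q = 258.25 - 2.00Q → Q* = 116.2353.
The welfare-loss triangle has base |Q_m − Q*| and height MEB(Q_m) (the vertical gap between SMC and demand is zero at Q* and MEB at Q_m).
DWL = ½ × 44.6001 × 90.9842 = 2028.9522.

DWL = 2028.95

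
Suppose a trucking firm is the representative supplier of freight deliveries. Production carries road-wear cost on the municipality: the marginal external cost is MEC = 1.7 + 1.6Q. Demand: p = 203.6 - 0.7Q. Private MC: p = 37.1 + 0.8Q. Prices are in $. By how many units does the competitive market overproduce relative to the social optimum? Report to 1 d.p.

Market equilibrium (private): 37.1 + 0.8Q = 203.6 - 0.7Q → Q_m = 111.0000.
Social marginal cost = private MC + MEC = 38.8 + 2.4Q.
Set SMC = demand: 38.8 + 2.4Q = 203.6 - 0.7Q → Q* = 53.1613.
Gap = |111.0000 − 53.1613| = 57.8387.

57.8 units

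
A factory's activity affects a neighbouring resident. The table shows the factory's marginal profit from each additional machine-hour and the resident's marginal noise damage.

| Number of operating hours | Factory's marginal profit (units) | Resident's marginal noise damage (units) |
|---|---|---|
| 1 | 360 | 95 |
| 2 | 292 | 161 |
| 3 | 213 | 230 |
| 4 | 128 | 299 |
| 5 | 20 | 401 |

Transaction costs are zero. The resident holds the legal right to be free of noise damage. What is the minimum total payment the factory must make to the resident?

256

Efficient level: marginal profit ≥ marginal noise damage through level 2, so k* = 2.
With the resident holding the right, the factory must at least compensate total damage at k*: 95 + 161 = 256.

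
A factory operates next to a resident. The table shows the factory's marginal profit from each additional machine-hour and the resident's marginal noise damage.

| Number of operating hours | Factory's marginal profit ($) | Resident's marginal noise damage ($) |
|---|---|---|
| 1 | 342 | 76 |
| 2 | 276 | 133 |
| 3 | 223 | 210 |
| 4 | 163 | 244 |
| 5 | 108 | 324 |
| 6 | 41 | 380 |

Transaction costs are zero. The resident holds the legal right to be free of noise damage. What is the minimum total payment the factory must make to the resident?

Efficient level: marginal profit ≥ marginal noise damage through level 3, so k* = 3.
With the resident holding the right, the factory must at least compensate total damage at k*: 76 + 133 + 210 = 419.

$419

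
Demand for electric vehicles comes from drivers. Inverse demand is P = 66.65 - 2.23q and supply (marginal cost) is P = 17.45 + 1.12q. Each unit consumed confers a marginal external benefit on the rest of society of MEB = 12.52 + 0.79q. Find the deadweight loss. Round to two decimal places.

Market equilibrium (private): 17.45 + 1.12q = 66.65 - 2.23q → q_m = 14.6866.
Social marginal benefit = demand + MEB = 79.17 - 1.44q.
Set SMB = MC: 79.17 - 1.44q = 17.45 + 1.12q → q* = 24.1094.
Between q* and q_m the wedge SMB − MC runs linearly from 0 to MEB(q_m), so the loss is a triangle.
DWL = ½ × 9.4228 × 24.1224 = 113.6503.

DWL = 113.65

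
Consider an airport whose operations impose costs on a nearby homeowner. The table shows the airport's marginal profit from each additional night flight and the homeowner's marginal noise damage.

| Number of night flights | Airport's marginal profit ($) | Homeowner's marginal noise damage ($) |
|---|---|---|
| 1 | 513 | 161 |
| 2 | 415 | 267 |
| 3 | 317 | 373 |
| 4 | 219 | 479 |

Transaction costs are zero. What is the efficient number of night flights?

2

Bargaining reaches the level where marginal profit last exceeds marginal noise damage.
That holds through level 2 (415 ≥ 267) but not at 3 (317 < 373).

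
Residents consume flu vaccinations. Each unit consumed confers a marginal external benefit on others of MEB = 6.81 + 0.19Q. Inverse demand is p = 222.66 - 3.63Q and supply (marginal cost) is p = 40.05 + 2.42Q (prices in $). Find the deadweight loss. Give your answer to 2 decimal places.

DWL = $13.43

Market equilibrium (private): 40.05 + 2.42Q = 222.66 - 3.63Q → Q_m = 30.1835.
Social marginal benefit = demand + MEB = 229.47 - 3.44Q.
Set SMB = MC: 229.47 - 3.44Q = 40.05 + 2.42Q → Q* = 32.3242.
Height of the DWL triangle at Q_m is SMB(Q_m) − MC(Q_m) = MEB(Q_m) = 12.5449.
DWL = ½ × 2.1407 × 12.5449 = 13.4274.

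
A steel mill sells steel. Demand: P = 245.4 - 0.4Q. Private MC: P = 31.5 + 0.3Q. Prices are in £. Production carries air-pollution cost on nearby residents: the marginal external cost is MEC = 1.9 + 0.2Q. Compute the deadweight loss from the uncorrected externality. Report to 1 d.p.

Market equilibrium (private): 31.5 + 0.3Q = 245.4 - 0.4Q → Q_m = 305.5714.
Social marginal cost = private MC + MEC = 33.4 + 0.5Q.
Set SMC = demand: 33.4 + 0.5Q = 245.4 - 0.4Q → Q* = 235.5556.
The welfare-loss triangle has base |Q_m − Q*| and height MEC(Q_m) (the vertical gap between SMC and demand is zero at Q* and MEC at Q_m).
DWL = ½ × 70.0158 × 63.0143 = 2205.9983.

DWL = £2206.0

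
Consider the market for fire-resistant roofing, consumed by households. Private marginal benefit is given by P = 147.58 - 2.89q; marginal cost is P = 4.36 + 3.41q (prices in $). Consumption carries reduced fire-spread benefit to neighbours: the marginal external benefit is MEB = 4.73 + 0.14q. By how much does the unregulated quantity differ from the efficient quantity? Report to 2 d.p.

1.28 units

Market equilibrium (private): 4.36 + 3.41q = 147.58 - 2.89q → q_m = 22.7333.
Social marginal benefit = demand + MEB = 152.31 - 2.75q.
Set SMB = MC: 152.31 - 2.75q = 4.36 + 3.41q → q* = 24.0179.
Gap = |22.7333 − 24.0179| = 1.2846.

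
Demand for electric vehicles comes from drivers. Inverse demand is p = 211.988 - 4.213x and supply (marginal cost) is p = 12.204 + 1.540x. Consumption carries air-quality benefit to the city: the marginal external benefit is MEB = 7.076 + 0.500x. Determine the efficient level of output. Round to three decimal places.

Social marginal benefit = demand + MEB = 219.064 - 3.713x.
Set SMB = MC: 219.064 - 3.713x = 12.204 + 1.540x → x* = 39.3794.

x* = 39.379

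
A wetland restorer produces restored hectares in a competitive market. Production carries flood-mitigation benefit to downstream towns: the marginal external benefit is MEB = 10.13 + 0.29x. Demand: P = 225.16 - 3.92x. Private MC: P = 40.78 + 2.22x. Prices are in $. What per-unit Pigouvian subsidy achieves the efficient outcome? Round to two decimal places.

Social marginal cost = private MC − MEB = 30.65 + 1.93x.
Set SMC = demand: 30.65 + 1.93x = 225.16 - 3.92x → x* = 33.2496.
The Pigouvian subsidy equals MEB at x*: 10.13 + 0.29×33.2496 = 19.7724.

subsidy = $19.77 per unit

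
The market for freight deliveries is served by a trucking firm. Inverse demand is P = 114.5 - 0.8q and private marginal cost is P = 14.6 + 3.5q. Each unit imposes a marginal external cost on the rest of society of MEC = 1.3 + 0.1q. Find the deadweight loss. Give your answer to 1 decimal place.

Market equilibrium (private): 14.6 + 3.5q = 114.5 - 0.8q → q_m = 23.2326.
Social marginal cost = private MC + MEC = 15.9 + 3.6q.
Set SMC = demand: 15.9 + 3.6q = 114.5 - 0.8q → q* = 22.4091.
Between q* and q_m the wedge SMC − demand runs linearly from 0 to MEC(q_m), so the loss is a triangle.
DWL = ½ × 0.8235 × 3.6233 = 1.4919.

DWL = 1.5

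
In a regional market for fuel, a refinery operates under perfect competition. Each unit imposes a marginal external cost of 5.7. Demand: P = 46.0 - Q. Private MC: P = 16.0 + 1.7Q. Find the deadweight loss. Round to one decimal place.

Market equilibrium (private): 16.0 + 1.7Q = 46.0 - Q → Q_m = 11.1111.
Social marginal cost = private MC + MEC = 21.7 + 1.7Q.
Set SMC = demand: 21.7 + 1.7Q = 46.0 - Q → Q* = 9.0000.
The welfare-loss triangle has base |Q_m − Q*| and height MEC(Q_m) (the vertical gap between SMC and demand is zero at Q* and MEC at Q_m).
DWL = ½ × 2.1111 × 5.7000 = 6.0166.

DWL = 6.0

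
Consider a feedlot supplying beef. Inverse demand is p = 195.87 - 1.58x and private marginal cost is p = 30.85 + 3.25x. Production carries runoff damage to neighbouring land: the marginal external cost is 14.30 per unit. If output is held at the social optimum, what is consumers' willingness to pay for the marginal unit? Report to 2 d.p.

Social marginal cost = private MC + MEC = 45.15 + 3.25x.
Set SMC = demand: 45.15 + 3.25x = 195.87 - 1.58x → x* = 31.2050.
Consumer price on the demand curve at x*: 195.87 − 1.58×31.2050 = 146.5661.

P = 146.57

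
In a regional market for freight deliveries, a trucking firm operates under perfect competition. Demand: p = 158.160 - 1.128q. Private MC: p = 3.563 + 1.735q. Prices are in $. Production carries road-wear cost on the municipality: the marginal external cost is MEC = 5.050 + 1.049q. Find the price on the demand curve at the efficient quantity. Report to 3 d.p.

Social marginal cost = private MC + MEC = 8.613 + 2.784q.
Set SMC = demand: 8.613 + 2.784q = 158.160 - 1.128q → q* = 38.2278.
Consumer price on the demand curve at q*: 158.160 − 1.128×38.2278 = 115.0390.

P = $115.039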